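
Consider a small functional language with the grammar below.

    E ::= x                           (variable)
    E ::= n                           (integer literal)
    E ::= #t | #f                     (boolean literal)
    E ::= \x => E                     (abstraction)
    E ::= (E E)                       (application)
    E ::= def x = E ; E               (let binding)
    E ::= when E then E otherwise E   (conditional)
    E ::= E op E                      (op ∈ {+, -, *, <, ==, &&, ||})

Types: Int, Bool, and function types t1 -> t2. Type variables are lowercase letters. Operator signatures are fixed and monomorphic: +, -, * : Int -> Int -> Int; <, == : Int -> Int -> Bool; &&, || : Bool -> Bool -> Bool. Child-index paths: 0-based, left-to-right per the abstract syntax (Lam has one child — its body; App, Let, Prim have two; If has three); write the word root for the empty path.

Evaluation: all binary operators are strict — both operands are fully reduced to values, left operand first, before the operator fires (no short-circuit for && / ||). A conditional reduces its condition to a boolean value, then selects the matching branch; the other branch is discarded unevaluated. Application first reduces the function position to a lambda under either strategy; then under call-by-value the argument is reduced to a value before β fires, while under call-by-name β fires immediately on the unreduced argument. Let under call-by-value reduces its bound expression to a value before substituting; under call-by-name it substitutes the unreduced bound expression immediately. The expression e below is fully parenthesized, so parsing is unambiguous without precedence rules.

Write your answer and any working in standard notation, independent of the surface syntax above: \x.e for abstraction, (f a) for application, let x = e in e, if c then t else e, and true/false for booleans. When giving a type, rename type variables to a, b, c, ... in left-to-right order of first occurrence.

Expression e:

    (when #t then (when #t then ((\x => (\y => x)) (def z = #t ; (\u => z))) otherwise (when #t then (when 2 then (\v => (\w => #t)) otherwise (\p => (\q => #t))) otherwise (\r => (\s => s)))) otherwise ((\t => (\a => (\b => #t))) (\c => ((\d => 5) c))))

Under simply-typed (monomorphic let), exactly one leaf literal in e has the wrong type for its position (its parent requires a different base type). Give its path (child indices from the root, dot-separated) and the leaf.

Working:
  unify Bool ~ Bool
  unify Bool ~ Bool
x : a
\y._ : b -> a
\x._ : a -> b -> a
let z : Bool
z : Bool
\u._ : c -> Bool
  unify a -> b -> a ~ (c -> Bool) -> d
  unify a ~ c -> Bool
  unify b -> c -> Bool ~ d
_ _ : b -> c -> Bool
  unify Bool ~ Bool
  unify Int ~ Bool
  FAIL: mismatch Int ~ Bool

Answer: 1.2.1.0 : 2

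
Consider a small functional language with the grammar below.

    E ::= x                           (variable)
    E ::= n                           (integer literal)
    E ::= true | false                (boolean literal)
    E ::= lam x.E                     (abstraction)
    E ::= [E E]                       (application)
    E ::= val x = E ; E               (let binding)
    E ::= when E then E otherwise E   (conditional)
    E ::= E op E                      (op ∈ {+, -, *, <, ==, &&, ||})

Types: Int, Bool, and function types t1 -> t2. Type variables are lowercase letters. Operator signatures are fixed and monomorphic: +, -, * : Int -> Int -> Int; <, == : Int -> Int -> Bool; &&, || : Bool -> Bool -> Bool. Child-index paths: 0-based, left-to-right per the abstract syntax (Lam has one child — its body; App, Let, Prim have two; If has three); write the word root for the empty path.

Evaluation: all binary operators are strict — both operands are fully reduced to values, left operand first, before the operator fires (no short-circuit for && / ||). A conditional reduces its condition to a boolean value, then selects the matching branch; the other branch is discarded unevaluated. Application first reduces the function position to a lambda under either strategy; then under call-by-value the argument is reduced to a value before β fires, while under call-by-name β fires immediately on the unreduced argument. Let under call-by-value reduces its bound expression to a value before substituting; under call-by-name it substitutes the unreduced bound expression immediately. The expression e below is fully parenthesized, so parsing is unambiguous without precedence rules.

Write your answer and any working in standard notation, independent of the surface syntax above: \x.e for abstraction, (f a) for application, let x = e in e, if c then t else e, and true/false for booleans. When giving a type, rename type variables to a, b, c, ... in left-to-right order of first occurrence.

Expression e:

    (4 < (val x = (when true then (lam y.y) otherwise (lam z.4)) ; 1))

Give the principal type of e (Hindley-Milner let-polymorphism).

Trace:
  unify Int ~ Int
  unify Bool ~ Bool
y : a
\y._ : a -> a
\z._ : b -> Int
  unify a -> a ~ b -> Int
  unify a ~ b
  unify b ~ Int
let x : Int -> Int
  unify Int ~ Int

Answer: Bool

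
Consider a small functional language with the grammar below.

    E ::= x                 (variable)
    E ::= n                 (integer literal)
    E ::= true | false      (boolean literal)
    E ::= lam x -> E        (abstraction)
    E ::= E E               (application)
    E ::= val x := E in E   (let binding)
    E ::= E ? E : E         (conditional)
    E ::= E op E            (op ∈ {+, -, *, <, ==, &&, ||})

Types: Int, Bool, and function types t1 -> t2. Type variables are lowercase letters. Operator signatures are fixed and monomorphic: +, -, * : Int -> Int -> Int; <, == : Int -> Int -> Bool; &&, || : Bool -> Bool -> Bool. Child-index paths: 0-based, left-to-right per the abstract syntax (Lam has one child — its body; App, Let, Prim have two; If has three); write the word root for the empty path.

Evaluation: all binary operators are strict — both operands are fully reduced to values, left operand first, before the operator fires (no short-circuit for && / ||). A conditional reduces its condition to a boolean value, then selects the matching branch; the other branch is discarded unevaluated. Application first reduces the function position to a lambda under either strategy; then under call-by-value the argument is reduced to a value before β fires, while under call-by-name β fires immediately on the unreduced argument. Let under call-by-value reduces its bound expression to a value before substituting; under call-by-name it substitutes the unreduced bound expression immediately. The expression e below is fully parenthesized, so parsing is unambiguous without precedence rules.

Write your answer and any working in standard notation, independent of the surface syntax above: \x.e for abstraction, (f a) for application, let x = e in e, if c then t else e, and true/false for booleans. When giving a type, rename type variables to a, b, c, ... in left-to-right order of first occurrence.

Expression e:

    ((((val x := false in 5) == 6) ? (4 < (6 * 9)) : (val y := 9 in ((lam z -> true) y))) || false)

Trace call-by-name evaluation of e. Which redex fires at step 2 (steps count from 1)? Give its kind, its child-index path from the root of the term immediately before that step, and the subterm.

Derivation:
step 0: ((if ((let x = false in 5) == 6) then (4 < (6 * 9)) else (let y = 9 in ((\z.true) y))) || false)
step 1: [let@0.0.0] ((if (5 == 6) then (4 < (6 * 9)) else (let y = 9 in ((\z.true) y))) || false)
step 2: [delta@0.0] ((if false then (4 < (6 * 9)) else (let y = 9 in ((\z.true) y))) || false)

Answer: delta at 0.0 : (5 == 6)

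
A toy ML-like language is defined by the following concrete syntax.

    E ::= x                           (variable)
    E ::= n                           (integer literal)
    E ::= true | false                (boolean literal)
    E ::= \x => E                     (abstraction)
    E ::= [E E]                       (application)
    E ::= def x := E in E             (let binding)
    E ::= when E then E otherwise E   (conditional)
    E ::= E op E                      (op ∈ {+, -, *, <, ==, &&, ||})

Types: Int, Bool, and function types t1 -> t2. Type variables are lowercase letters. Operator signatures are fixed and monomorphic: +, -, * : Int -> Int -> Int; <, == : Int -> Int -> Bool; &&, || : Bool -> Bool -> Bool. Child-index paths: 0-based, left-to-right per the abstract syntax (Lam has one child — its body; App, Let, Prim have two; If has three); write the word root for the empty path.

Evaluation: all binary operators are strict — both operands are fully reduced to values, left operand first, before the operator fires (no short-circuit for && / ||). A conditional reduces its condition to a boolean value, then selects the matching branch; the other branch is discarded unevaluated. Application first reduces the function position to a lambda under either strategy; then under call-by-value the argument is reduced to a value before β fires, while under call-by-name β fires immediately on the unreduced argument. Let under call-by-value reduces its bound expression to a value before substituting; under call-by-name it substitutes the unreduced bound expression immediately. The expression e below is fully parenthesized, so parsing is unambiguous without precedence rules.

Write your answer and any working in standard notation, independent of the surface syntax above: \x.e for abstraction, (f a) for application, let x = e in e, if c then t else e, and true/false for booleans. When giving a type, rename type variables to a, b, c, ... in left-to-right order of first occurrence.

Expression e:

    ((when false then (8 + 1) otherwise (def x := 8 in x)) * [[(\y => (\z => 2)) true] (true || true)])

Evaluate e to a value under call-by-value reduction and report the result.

Answer: 16

Trace:
step 0: ((if false then (8 + 1) else (let x = 8 in x)) * (((\y.(\z.2)) true) (true || true)))
step 1: [if@0] ((let x = 8 in x) * (((\y.(\z.2)) true) (true || true)))
step 2: [let@0] (8 * (((\y.(\z.2)) true) (true || true)))
step 3: [beta@1.0] (8 * ((\z.2) (true || true)))
step 4: [delta@1.1] (8 * ((\z.2) true))
step 5: [beta@1] (8 * 2)
step 6: [delta@root] 16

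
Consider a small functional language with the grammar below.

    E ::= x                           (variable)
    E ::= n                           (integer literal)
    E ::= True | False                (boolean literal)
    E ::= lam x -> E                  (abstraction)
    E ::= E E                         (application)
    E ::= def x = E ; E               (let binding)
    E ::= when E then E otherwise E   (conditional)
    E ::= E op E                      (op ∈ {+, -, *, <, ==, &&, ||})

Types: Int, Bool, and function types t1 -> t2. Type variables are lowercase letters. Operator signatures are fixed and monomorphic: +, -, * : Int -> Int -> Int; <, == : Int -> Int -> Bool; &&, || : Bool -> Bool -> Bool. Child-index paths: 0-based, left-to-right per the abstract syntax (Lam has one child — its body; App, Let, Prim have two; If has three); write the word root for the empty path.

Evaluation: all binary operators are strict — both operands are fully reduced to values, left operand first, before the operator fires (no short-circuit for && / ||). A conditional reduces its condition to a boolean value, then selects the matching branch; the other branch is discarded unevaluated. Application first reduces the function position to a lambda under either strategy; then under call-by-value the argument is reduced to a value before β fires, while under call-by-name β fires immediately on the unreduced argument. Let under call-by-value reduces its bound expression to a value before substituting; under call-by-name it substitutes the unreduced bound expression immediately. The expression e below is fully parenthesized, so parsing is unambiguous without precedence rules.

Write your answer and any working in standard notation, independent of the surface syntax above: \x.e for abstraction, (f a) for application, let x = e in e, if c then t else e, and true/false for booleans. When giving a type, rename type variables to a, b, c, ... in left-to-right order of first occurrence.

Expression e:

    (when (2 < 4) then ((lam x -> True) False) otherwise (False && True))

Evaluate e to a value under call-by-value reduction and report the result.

Working:
step 0: (if (2 < 4) then ((\x.true) false) else (false && true))
step 1: [delta@0] (if true then ((\x.true) false) else (false && true))
step 2: [if@root] ((\x.true) false)
step 3: [beta@root] true

Answer: true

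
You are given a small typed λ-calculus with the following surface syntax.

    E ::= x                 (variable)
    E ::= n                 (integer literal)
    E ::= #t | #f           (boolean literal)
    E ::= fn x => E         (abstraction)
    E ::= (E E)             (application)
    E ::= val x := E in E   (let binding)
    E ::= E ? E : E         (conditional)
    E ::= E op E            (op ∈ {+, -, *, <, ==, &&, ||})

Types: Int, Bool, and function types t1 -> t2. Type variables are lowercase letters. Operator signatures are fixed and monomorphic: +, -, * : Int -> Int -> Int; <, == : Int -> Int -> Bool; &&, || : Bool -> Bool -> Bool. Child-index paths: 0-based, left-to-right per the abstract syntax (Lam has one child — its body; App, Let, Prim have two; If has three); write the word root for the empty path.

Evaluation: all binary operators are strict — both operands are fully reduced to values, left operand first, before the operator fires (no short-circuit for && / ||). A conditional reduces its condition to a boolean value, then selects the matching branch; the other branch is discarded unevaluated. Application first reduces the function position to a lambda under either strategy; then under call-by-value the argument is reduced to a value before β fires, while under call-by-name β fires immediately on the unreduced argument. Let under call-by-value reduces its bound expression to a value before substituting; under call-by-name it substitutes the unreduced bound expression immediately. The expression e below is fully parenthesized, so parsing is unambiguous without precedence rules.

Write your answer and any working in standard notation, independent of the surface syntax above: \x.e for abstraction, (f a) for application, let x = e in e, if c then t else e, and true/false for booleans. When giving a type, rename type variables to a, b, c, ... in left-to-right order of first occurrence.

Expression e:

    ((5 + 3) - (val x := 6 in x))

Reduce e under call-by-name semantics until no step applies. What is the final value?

Trace:
step 0: ((5 + 3) - (let x = 6 in x))
step 1: [delta@0] (8 - (let x = 6 in x))
step 2: [let@1] (8 - 6)
step 3: [delta@root] 2

Answer: 2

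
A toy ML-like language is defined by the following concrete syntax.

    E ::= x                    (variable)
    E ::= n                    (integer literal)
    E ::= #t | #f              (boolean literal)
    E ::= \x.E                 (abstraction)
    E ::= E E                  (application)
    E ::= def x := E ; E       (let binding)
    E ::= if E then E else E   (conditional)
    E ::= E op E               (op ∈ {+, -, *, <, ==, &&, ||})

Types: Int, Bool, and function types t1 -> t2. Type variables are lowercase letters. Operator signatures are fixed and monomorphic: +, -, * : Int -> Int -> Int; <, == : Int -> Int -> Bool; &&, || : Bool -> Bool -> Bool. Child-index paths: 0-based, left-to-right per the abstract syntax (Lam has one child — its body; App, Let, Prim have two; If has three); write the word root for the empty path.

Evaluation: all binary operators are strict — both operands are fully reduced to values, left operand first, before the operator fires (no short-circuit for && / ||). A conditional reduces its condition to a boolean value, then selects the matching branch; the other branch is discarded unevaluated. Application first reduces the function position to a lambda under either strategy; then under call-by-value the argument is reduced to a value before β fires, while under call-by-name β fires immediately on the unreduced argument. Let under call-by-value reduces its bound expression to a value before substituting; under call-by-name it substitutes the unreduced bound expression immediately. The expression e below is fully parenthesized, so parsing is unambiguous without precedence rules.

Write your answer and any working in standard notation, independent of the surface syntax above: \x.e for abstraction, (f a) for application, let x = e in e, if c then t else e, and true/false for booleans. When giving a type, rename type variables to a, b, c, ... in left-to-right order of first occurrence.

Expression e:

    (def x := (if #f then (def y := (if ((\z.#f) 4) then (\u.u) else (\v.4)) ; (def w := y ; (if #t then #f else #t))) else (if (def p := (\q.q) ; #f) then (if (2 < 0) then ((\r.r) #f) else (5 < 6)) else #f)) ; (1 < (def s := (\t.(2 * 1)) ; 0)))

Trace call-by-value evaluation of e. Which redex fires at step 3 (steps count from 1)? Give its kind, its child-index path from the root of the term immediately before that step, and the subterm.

Derivation:
step 0: (let x = (if false then (let y = (if ((\z.false) 4) then (\u.u) else (\v.4)) in (let w = y in (if true then false else true))) else (if (let p = (\q.q) in false) then (if (2 < 0) then ((\r.r) false) else (5 < 6)) else false)) in (1 < (let s = (\t.(2 * 1)) in 0)))
step 1: [if@0] (let x = (if (let p = (\q.q) in false) then (if (2 < 0) then ((\r.r) false) else (5 < 6)) else false) in (1 < (let s = (\t.(2 * 1)) in 0)))
step 2: [let@0.0] (let x = (if false then (if (2 < 0) then ((\r.r) false) else (5 < 6)) else false) in (1 < (let s = (\t.(2 * 1)) in 0)))
step 3: [if@0] (let x = false in (1 < (let s = (\t.(2 * 1)) in 0)))

Answer: if at 0 : (if false then (if (2 < 0) then ((\r.r) false) else (5 < 6)) else false)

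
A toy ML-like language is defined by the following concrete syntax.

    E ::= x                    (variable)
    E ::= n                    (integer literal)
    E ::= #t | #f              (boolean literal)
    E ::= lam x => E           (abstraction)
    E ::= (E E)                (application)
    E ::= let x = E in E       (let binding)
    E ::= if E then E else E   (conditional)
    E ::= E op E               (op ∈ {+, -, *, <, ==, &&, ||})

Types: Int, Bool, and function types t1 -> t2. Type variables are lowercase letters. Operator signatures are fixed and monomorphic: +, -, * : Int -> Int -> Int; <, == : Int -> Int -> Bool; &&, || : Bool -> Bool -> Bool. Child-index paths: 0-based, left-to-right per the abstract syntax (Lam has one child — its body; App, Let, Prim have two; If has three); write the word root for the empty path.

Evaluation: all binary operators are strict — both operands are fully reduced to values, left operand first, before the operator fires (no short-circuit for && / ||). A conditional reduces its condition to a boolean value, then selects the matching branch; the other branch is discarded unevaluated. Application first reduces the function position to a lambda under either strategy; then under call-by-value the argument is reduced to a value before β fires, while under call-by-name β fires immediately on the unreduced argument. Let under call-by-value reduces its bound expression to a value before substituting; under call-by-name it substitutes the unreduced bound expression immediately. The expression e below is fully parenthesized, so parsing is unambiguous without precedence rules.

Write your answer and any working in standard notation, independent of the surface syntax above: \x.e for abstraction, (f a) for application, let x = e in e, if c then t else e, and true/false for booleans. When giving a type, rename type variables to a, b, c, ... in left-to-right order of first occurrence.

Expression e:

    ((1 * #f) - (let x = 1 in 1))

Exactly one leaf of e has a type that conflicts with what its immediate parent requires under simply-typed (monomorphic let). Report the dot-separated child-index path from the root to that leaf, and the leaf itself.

Answer: 0.1 : false

Trace:
  unify Int ~ Int
  unify Bool ~ Int
  FAIL: mismatch Bool ~ Int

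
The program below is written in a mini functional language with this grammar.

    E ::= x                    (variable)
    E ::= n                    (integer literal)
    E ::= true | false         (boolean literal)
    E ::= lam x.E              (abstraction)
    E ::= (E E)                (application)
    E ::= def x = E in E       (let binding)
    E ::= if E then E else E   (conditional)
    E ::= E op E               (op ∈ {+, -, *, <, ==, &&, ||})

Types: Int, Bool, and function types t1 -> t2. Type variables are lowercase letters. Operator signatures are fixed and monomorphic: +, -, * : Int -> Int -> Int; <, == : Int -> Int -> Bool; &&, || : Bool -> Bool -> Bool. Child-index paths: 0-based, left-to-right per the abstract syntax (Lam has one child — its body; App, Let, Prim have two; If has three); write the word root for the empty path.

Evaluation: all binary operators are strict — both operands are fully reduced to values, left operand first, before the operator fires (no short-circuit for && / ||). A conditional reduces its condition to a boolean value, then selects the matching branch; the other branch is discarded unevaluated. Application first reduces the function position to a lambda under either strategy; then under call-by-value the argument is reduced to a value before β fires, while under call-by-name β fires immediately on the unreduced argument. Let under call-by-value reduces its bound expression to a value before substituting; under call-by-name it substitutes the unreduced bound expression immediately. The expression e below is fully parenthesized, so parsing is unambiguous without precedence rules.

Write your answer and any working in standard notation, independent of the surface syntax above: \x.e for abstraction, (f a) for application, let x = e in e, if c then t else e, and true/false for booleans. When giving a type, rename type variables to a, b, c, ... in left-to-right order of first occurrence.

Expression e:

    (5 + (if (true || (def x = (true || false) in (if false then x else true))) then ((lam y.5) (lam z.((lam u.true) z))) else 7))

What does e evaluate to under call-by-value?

Trace:
step 0: (5 + (if (true || (let x = (true || false) in (if false then x else true))) then ((\y.5) (\z.((\u.true) z))) else 7))
step 1: [delta@1.0.1.0] (5 + (if (true || (let x = true in (if false then x else true))) then ((\y.5) (\z.((\u.true) z))) else 7))
step 2: [let@1.0.1] (5 + (if (true || (if false then true else true)) then ((\y.5) (\z.((\u.true) z))) else 7))
step 3: [if@1.0.1] (5 + (if (true || true) then ((\y.5) (\z.((\u.true) z))) else 7))
step 4: [delta@1.0] (5 + (if true then ((\y.5) (\z.((\u.true) z))) else 7))
step 5: [if@1] (5 + ((\y.5) (\z.((\u.true) z))))
step 6: [beta@1] (5 + 5)
step 7: [delta@root] 10

Answer: 10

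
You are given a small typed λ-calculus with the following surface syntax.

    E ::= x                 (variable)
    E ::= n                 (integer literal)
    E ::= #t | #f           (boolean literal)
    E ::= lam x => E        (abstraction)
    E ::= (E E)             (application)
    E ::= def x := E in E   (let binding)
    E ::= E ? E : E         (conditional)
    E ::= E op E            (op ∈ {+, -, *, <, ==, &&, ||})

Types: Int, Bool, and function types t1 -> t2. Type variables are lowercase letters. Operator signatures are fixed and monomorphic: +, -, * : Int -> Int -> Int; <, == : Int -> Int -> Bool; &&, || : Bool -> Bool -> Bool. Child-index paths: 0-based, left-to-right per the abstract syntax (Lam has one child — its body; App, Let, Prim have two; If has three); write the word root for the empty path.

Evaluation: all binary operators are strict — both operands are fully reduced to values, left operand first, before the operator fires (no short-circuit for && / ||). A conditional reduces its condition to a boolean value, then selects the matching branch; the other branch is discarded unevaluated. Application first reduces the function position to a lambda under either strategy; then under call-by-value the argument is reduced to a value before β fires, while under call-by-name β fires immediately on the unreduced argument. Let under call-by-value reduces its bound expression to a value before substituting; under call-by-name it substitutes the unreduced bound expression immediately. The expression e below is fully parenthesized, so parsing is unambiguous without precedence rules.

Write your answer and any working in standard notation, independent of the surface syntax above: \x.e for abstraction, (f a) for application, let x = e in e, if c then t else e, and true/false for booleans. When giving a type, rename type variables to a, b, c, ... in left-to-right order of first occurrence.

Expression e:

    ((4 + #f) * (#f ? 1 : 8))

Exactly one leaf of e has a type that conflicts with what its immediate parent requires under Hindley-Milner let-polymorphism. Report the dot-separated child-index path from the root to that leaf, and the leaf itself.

Answer: 0.1 : false

Derivation:
  unify Int ~ Int
  unify Bool ~ Int
  FAIL: mismatch Bool ~ Int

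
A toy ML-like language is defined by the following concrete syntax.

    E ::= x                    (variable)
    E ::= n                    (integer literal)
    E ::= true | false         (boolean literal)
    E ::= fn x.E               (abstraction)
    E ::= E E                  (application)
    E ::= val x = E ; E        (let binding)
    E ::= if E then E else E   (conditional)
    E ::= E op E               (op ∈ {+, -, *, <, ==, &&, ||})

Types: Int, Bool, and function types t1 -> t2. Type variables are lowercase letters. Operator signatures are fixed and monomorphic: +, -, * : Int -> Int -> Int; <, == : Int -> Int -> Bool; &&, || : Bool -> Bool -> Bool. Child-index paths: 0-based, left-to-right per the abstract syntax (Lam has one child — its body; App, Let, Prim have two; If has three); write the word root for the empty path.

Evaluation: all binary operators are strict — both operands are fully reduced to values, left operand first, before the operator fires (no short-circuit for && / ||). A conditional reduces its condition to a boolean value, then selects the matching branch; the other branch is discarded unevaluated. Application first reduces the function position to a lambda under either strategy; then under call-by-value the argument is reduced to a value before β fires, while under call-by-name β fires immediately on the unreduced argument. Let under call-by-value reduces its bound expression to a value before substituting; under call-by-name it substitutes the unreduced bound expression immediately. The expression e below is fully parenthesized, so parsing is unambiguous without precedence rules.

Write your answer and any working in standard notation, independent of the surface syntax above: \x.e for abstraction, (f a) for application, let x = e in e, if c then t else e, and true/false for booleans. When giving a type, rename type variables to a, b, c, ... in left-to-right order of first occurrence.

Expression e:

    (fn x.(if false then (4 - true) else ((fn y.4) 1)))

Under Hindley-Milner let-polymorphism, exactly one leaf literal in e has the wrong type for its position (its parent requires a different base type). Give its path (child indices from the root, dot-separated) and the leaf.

Working:
  unify Bool ~ Bool
  unify Int ~ Int
  unify Bool ~ Int
  FAIL: mismatch Bool ~ Int

Answer: 0.1.1 : true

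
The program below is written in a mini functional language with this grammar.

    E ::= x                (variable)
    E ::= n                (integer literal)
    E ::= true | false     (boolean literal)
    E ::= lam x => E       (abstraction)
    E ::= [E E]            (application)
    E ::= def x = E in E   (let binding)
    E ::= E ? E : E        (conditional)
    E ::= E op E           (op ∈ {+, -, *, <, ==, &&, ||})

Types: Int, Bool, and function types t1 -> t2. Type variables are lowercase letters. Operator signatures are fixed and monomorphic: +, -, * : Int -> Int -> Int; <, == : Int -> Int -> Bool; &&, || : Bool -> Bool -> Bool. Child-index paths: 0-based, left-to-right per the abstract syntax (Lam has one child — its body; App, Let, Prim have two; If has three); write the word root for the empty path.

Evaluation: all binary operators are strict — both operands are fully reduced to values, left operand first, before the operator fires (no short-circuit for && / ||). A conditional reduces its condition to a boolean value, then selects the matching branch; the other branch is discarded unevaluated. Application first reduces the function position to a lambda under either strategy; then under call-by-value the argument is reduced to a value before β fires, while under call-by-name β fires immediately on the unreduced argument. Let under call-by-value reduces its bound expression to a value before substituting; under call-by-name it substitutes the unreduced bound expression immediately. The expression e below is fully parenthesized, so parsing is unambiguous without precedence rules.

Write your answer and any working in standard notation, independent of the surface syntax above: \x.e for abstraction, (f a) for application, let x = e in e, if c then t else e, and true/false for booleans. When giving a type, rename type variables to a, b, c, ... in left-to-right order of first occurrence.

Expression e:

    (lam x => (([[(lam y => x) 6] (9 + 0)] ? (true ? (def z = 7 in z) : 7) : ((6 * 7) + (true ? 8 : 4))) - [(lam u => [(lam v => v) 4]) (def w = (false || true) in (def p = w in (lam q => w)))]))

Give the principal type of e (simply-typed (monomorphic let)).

Working:
x : a
\y._ : b -> a
  unify b -> a ~ Int -> c
  unify b ~ Int
  unify a ~ c
_ _ : c
  unify Int ~ Int
  unify Int ~ Int
  unify c ~ Int -> d
_ _ : d
  unify d ~ Bool
  unify Bool ~ Bool
let z : Int
z : Int
  unify Int ~ Int
  unify Int ~ Int
  unify Int ~ Int
  unify Int ~ Int
  unify Bool ~ Bool
  unify Int ~ Int
  unify Int ~ Int
  unify Int ~ Int
  unify Int ~ Int
v : f
\v._ : f -> f
  unify f -> f ~ Int -> g
  unify f ~ Int
  unify Int ~ g
_ _ : Int
\u._ : e -> Int
  unify Bool ~ Bool
  unify Bool ~ Bool
let w : Bool
w : Bool
let p : Bool
w : Bool
\q._ : h -> Bool
  unify e -> Int ~ (h -> Bool) -> i
  unify e ~ h -> Bool
  unify Int ~ i
_ _ : Int
  unify Int ~ Int
\x._ : (Int -> Bool) -> Int

Answer: (Int -> Bool) -> Int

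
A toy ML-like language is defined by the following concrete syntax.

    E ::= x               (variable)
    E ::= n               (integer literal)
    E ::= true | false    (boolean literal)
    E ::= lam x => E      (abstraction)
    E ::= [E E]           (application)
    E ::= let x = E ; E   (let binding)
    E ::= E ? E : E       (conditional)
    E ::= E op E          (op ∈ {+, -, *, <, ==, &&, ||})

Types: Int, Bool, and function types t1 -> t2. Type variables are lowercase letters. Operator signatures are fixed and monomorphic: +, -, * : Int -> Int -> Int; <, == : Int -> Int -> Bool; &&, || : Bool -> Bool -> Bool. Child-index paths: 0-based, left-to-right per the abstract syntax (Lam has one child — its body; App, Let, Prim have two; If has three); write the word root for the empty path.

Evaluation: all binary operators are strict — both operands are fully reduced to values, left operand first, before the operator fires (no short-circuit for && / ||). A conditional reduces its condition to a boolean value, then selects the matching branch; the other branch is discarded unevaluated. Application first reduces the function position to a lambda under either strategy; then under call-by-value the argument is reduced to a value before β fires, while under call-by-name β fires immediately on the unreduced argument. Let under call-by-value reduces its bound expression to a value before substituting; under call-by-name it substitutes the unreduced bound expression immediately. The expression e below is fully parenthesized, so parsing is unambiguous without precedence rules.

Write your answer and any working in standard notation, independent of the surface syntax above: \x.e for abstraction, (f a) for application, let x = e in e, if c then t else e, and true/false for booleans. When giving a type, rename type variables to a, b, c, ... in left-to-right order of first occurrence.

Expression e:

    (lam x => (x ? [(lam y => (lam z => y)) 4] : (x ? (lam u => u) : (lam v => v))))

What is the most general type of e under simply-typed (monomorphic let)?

Answer: Bool -> Int -> Int

Working:
x : a
  unify a ~ Bool
y : b
\z._ : c -> b
\y._ : b -> c -> b
  unify b -> c -> b ~ Int -> d
  unify b ~ Int
  unify c -> Int ~ d
_ _ : c -> Int
x : Bool
  unify Bool ~ Bool
u : e
\u._ : e -> e
v : f
\v._ : f -> f
  unify e -> e ~ f -> f
  unify e ~ f
  unify f ~ f
  unify c -> Int ~ f -> f
  unify c ~ f
  unify Int ~ f
\x._ : Bool -> Int -> Int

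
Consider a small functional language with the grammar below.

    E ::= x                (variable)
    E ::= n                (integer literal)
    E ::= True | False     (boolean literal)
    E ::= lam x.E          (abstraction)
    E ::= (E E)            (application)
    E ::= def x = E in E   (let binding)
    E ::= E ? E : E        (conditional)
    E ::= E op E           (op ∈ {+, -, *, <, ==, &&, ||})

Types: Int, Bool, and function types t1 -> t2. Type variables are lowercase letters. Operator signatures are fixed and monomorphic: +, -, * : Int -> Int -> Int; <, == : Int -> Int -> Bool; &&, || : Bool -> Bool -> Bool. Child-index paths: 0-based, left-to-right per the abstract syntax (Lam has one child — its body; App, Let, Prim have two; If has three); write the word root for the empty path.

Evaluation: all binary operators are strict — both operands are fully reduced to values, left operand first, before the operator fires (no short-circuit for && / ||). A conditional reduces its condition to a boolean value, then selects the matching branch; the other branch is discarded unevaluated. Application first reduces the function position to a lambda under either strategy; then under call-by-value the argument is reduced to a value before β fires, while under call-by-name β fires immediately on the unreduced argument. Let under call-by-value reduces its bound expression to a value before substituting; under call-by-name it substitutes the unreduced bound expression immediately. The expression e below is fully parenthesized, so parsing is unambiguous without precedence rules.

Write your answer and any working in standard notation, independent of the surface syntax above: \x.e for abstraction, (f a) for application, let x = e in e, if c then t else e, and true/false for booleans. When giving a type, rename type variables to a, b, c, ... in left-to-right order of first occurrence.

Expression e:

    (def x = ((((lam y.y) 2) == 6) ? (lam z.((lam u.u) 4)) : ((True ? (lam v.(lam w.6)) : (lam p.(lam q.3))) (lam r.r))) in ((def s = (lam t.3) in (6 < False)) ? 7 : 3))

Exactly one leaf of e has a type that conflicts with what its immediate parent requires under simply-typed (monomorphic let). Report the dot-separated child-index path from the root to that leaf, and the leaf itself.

Trace:
y : a
\y._ : a -> a
  unify a -> a ~ Int -> b
  unify a ~ Int
  unify Int ~ b
_ _ : Int
  unify Int ~ Int
  unify Int ~ Int
  unify Bool ~ Bool
u : d
\u._ : d -> d
  unify d -> d ~ Int -> e
  unify d ~ Int
  unify Int ~ e
_ _ : Int
\z._ : c -> Int
  unify Bool ~ Bool
\w._ : g -> Int
\v._ : f -> g -> Int
\q._ : i -> Int
\p._ : h -> i -> Int
  unify f -> g -> Int ~ h -> i -> Int
  unify f ~ h
  unify g -> Int ~ i -> Int
  unify g ~ i
  unify Int ~ Int
r : j
\r._ : j -> j
  unify h -> i -> Int ~ (j -> j) -> k
  unify h ~ j -> j
  unify i -> Int ~ k
_ _ : i -> Int
  unify c -> Int ~ i -> Int
  unify c ~ i
  unify Int ~ Int
let x : i -> Int
\t._ : l -> Int
let s : l -> Int
  unify Int ~ Int
  unify Bool ~ Int
  FAIL: mismatch Bool ~ Int

Answer: 1.0.1.1 : false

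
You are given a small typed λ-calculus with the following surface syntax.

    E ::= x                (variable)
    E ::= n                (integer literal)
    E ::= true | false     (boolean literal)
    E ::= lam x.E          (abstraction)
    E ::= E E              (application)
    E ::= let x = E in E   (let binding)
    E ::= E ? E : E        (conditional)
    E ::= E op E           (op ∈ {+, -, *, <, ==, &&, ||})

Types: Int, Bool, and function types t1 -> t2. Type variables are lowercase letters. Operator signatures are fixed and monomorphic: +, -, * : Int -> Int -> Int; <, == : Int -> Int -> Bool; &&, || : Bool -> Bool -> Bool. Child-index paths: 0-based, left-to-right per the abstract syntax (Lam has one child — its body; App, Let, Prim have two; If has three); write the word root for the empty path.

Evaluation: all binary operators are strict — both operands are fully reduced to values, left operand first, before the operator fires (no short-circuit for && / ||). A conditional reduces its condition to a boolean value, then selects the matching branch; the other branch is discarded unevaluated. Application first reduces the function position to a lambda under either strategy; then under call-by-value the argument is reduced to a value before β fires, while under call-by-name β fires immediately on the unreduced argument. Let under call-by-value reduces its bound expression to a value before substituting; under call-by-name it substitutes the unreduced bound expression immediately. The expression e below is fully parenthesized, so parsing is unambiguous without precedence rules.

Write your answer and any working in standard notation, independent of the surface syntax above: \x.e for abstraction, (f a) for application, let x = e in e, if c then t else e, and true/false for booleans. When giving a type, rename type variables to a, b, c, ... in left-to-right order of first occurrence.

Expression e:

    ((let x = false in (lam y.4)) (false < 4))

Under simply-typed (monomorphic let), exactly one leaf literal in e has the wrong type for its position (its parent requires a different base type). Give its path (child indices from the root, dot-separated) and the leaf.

Answer: 1.0 : false

Derivation:
let x : Bool
\y._ : a -> Int
  unify Bool ~ Int
  FAIL: mismatch Bool ~ Int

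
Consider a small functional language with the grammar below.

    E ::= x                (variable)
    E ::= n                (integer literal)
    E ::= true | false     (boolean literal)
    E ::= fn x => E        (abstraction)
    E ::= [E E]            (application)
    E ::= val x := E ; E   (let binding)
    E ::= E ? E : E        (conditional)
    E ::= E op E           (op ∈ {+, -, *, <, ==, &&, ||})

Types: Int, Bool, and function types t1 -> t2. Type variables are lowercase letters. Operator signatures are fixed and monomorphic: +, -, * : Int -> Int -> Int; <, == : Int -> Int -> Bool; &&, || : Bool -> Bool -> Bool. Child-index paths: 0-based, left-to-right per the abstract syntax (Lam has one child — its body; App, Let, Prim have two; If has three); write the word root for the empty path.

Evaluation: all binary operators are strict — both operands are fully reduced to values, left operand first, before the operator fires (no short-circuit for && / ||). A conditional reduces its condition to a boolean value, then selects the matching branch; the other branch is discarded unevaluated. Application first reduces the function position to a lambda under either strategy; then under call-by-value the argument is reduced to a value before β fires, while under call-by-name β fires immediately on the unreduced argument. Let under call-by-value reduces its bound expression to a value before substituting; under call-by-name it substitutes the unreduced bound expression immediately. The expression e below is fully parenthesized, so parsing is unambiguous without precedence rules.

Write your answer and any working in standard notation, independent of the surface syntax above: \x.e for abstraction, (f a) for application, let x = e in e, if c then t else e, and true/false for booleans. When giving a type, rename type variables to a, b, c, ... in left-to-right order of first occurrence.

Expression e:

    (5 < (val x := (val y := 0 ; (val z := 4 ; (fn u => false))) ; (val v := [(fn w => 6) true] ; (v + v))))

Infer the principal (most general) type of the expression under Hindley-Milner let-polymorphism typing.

Working:
  unify Int ~ Int
let y : Int
let z : Int
\u._ : a -> Bool
let x : forall. a -> Bool
\w._ : b -> Int
  unify b -> Int ~ Bool -> c
  unify b ~ Bool
  unify Int ~ c
_ _ : Int
let v : Int
v : Int
  unify Int ~ Int
v : Int
  unify Int ~ Int
  unify Int ~ Int

Answer: Bool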